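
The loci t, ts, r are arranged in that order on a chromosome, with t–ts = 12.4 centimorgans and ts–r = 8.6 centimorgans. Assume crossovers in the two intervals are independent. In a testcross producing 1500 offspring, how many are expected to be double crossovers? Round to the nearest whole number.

Map distances give recombination frequencies of 0.124 and 0.086 for the two intervals.
With no interference, expected double-crossover frequency = 0.124 × 0.086 = 0.01066.
Expected number = 0.01066 × 1500 = 16.00 ≈ 16.

16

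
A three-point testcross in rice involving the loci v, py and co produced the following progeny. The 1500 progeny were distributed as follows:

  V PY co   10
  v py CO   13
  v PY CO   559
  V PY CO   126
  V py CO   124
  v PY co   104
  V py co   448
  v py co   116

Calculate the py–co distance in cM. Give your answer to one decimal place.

16.7 cM

The two most frequent reciprocal classes, V py co and v PY CO, are the parental types, so the F1 was V py co / v PY CO.
The two rarest classes, V PY co and v py CO, are the double crossovers. Comparing them with the parentals, only the py allele has switched, so py is the middle locus and the order is co – py – v.
Crossovers in the co–py interval produce the single-crossover classes V py CO and v PY co (124 + 104 = 228) plus the double crossovers (23).
RF(co–py) = (228 + 23) / 1500 = 251/1500 = 0.1673 → 16.7 cM.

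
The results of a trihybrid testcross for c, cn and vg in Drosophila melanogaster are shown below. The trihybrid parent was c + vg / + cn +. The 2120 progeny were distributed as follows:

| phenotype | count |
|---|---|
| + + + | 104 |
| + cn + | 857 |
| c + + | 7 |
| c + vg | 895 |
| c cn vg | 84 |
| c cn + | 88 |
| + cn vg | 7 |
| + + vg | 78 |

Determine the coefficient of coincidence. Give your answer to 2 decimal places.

0.82

The two rarest classes, c + + and + cn vg, are the double crossovers. Comparing them with the parentals, only the vg allele has switched, so vg is the middle locus and the order is cn – vg – c.
cn–vg: (188 + 14)/2120 = 0.0953; vg–c: (166 + 14)/2120 = 0.0849.
Expected DCO frequency = 0.0953 × 0.0849 ≈ 0.00809; observed = 14/2120 ≈ 0.00660.
Coefficient of coincidence = 0.00660/0.00809 ≈ 0.82.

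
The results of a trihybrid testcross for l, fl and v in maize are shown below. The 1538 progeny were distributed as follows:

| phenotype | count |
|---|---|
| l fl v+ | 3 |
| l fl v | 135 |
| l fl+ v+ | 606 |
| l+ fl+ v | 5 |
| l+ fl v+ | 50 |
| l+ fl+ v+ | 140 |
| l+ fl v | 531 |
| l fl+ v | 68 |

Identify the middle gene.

fl

The two most frequent reciprocal classes, l+ fl v and l fl+ v+, are the parental types, so the F1 was l+ fl v / l fl+ v+.
The two rarest classes, l+ fl+ v and l fl v+, are the double crossovers. Comparing them with the parentals, only the fl allele has switched, so fl is the middle locus and the order is l – fl – v.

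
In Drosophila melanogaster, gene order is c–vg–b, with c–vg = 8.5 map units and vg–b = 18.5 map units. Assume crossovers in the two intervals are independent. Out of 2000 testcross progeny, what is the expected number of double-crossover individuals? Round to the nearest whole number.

31

Map distances give recombination frequencies of 0.085 and 0.185 for the two intervals.
With no interference, expected double-crossover frequency = 0.085 × 0.185 = 0.01572.
Expected number = 0.01572 × 2000 = 31.45 ≈ 31.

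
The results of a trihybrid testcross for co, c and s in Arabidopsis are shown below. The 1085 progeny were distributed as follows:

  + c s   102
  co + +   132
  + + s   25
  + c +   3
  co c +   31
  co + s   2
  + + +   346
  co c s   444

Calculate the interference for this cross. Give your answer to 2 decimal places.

The two most frequent reciprocal classes, + + + and co c s, are the parental types, so the F1 was + + + / co c s.
The two rarest classes, + c + and co + s, are the double crossovers. Comparing them with the parentals, only the c allele has switched, so c is the middle locus and the order is co – c – s.
co–c: (234 + 5)/1085 = 0.2203; c–s: (56 + 5)/1085 = 0.0562.
Expected DCO frequency = 0.2203 × 0.0562 ≈ 0.01238; observed = 5/1085 ≈ 0.00461.
Coefficient of coincidence = 0.00461/0.01238 ≈ 0.37; interference = 1 − 0.37 = 0.63.

0.63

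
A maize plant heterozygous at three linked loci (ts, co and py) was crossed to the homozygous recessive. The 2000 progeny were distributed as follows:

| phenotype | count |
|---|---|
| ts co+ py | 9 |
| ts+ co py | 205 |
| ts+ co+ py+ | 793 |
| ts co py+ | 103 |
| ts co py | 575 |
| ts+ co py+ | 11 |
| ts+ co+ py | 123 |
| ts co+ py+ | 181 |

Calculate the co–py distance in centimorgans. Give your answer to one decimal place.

The two most frequent reciprocal classes, ts co py and ts+ co+ py+, are the parental types, so the F1 was ts co py / ts+ co+ py+.
The two rarest classes, ts co+ py and ts+ co py+, are the double crossovers. Comparing them with the parentals, only the co allele has switched, so co is the middle locus and the order is ts – co – py.
Crossovers in the co–py interval produce the single-crossover classes ts co py+ and ts+ co+ py (103 + 123 = 226) plus the double crossovers (20).
RF(co–py) = (226 + 20) / 2000 = 246/2000 = 0.1230 → 12.3 centimorgans.

12.3 centimorgans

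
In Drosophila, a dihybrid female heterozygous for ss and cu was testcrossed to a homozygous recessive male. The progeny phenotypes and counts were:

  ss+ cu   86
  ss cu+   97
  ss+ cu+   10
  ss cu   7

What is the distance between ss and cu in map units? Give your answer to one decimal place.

The two most frequent classes, ss+ cu (86) and ss cu+ (97), are the parental types, so the F1 was ss+ cu / ss cu+.
The recombinant classes are ss+ cu+ and ss cu: 10 + 7 = 17.
Recombination frequency = 17/200 = 0.0850 ≈ 8.5%, i.e. 8.5 map units.

8.5 map units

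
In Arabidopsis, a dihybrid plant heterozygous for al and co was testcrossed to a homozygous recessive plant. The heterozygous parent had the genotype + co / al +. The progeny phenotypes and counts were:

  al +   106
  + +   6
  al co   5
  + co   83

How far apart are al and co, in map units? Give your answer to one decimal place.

The recombinant classes are + + and al co: 6 + 5 = 11.
Recombination frequency = 11/200 = 0.0550 ≈ 5.5%, i.e. 5.5 map units.

5.5 map units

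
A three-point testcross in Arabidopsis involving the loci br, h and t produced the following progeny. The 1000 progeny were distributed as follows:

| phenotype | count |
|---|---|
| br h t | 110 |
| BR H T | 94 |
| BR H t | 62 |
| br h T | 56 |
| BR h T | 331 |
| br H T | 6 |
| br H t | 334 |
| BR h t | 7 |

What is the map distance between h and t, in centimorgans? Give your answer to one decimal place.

The two most frequent reciprocal classes, BR h T and br H t, are the parental types, so the F1 was BR h T / br H t.
The two rarest classes, BR h t and br H T, are the double crossovers. Comparing them with the parentals, only the t allele has switched, so t is the middle locus and the order is br – t – h.
Crossovers in the t–h interval produce the single-crossover classes BR H T and br h t (94 + 110 = 204) plus the double crossovers (13).
RF(t–h) = (204 + 13) / 1000 = 217/1000 = 0.2170 → 21.7 centimorgans.

21.7 centimorgans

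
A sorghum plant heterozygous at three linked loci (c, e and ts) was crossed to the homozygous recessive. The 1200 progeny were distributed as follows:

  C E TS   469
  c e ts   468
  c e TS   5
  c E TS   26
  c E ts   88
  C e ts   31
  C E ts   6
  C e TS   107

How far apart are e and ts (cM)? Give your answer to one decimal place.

The two most frequent reciprocal classes, c e ts and C E TS, are the parental types, so the F1 was c e ts / C E TS.
The two rarest classes, c e TS and C E ts, are the double crossovers. Comparing them with the parentals, only the ts allele has switched, so ts is the middle locus and the order is e – ts – c.
Crossovers in the e–ts interval produce the single-crossover classes c E ts and C e TS (88 + 107 = 195) plus the double crossovers (11).
RF(e–ts) = (195 + 11) / 1200 = 206/1200 = 0.1717 → 17.2 cM.

17.2 cM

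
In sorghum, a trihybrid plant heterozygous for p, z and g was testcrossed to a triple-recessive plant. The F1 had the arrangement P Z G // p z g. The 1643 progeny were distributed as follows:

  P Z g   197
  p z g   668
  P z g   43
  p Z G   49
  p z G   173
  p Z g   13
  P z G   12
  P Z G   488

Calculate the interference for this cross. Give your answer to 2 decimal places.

The two rarest classes, P z G and p Z g, are the double crossovers. Comparing them with the parentals, only the z allele has switched, so z is the middle locus and the order is g – z – p.
g–z: (370 + 25)/1643 = 0.2404; z–p: (92 + 25)/1643 = 0.0712.
Expected DCO frequency = 0.2404 × 0.0712 ≈ 0.01712; observed = 25/1643 ≈ 0.01522.
Coefficient of coincidence = 0.01522/0.01712 ≈ 0.89; interference = 1 − 0.89 = 0.11.

0.11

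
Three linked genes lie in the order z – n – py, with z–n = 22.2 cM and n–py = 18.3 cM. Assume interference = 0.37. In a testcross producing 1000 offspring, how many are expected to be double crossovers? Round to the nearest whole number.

Map distances give recombination frequencies of 0.222 and 0.183 for the two intervals.
With interference 0.37 (so coincidence = 0.63), expected double-crossover frequency = 0.222 × 0.183 × 0.63 = 0.02559.
Expected number = 0.02559 × 1000 = 25.59 ≈ 26.

26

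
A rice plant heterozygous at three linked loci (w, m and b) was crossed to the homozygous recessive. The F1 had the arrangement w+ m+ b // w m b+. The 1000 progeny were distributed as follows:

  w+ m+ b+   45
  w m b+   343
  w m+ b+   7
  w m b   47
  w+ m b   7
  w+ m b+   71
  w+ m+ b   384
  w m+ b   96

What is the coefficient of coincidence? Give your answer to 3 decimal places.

0.730

The two rarest classes, w+ m b and w m+ b+, are the double crossovers. Comparing them with the parentals, only the m allele has switched, so m is the middle locus and the order is b – m – w.
b–m: (92 + 14)/1000 = 0.1060; m–w: (167 + 14)/1000 = 0.1810.
Expected DCO frequency = 0.1060 × 0.1810 ≈ 0.01919; observed = 14/1000 ≈ 0.01400.
Coefficient of coincidence = 0.01400/0.01919 ≈ 0.730.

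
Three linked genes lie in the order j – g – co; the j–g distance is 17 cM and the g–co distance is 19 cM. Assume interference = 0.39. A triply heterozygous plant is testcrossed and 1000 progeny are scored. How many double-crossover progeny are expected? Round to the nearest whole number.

Map distances give recombination frequencies of 0.170 and 0.190 for the two intervals.
With interference 0.39 (so coincidence = 0.61), expected double-crossover frequency = 0.170 × 0.190 × 0.61 = 0.01970.
Expected number = 0.01970 × 1000 = 19.70 ≈ 20.

20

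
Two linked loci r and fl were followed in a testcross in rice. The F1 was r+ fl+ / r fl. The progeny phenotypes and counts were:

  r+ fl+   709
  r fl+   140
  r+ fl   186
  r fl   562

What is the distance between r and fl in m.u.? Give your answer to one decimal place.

The recombinant classes are r+ fl and r fl+: 186 + 140 = 326.
Recombination frequency = 326/1597 = 0.2041 ≈ 20.4%, i.e. 20.4 m.u.

20.4 m.u.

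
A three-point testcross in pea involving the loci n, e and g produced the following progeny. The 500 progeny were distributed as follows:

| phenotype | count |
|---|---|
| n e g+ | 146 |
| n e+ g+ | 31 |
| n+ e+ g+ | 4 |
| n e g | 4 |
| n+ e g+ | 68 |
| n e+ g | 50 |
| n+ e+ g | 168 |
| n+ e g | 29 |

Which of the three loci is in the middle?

The two most frequent reciprocal classes, n+ e+ g and n e g+, are the parental types, so the F1 was n+ e+ g / n e g+.
The two rarest classes, n+ e+ g+ and n e g, are the double crossovers. Comparing them with the parentals, only the g allele has switched, so g is the middle locus and the order is e – g – n.

g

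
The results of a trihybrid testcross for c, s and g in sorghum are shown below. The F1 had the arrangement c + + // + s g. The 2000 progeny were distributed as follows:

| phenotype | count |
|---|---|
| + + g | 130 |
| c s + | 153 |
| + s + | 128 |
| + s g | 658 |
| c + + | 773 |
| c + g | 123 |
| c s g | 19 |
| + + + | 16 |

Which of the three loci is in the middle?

The two rarest classes, + + + and c s g, are the double crossovers. Comparing them with the parentals, only the c allele has switched, so c is the middle locus and the order is s – c – g.

c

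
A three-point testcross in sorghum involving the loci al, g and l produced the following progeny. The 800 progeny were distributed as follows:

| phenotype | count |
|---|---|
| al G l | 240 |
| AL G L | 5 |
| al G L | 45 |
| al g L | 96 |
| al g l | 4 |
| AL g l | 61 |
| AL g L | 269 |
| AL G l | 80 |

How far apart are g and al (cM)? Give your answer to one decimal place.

The two most frequent reciprocal classes, AL g L and al G l, are the parental types, so the F1 was AL g L / al G l.
The two rarest classes, AL G L and al g l, are the double crossovers. Comparing them with the parentals, only the g allele has switched, so g is the middle locus and the order is l – g – al.
Crossovers in the g–al interval produce the single-crossover classes al g L and AL G l (96 + 80 = 176) plus the double crossovers (9).
RF(g–al) = (176 + 9) / 800 = 185/800 = 0.2313 → 23.1 cM.

23.1 cM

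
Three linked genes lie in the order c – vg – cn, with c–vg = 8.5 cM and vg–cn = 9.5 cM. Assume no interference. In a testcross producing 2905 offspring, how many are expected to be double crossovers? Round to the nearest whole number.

Map distances give recombination frequencies of 0.085 and 0.095 for the two intervals.
With no interference, expected double-crossover frequency = 0.085 × 0.095 = 0.00808.
Expected number = 0.00808 × 2905 = 23.46 ≈ 23.

23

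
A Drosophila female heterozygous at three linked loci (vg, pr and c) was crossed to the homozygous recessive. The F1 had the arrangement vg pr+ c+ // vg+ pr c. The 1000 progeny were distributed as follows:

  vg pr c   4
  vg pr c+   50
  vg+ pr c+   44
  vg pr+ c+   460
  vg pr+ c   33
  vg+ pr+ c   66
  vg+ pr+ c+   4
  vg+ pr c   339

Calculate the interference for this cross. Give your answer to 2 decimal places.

The two rarest classes, vg+ pr+ c+ and vg pr c, are the double crossovers. Comparing them with the parentals, only the vg allele has switched, so vg is the middle locus and the order is pr – vg – c.
pr–vg: (116 + 8)/1000 = 0.1240; vg–c: (77 + 8)/1000 = 0.0850.
Expected DCO frequency = 0.1240 × 0.0850 ≈ 0.01054; observed = 8/1000 ≈ 0.00800.
Coefficient of coincidence = 0.00800/0.01054 ≈ 0.76; interference = 1 − 0.76 = 0.24.

0.24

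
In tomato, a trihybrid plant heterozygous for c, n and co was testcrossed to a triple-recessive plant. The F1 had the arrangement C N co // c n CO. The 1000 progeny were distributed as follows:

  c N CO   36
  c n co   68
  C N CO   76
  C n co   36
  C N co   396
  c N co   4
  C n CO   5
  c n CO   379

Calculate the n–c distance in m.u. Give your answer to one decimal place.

8.1 m.u.

The two rarest classes, c N co and C n CO, are the double crossovers. Comparing them with the parentals, only the c allele has switched, so c is the middle locus and the order is n – c – co.
Crossovers in the n–c interval produce the single-crossover classes C n co and c N CO (36 + 36 = 72) plus the double crossovers (9).
RF(n–c) = (72 + 9) / 1000 = 81/1000 = 0.0810 → 8.1 m.u.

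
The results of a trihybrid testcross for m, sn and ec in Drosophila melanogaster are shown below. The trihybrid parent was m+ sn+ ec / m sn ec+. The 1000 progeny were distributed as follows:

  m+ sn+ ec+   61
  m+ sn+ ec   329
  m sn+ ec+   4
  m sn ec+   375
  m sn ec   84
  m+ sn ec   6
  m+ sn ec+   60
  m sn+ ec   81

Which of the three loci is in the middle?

sn

The two rarest classes, m+ sn ec and m sn+ ec+, are the double crossovers. Comparing them with the parentals, only the sn allele has switched, so sn is the middle locus and the order is ec – sn – m.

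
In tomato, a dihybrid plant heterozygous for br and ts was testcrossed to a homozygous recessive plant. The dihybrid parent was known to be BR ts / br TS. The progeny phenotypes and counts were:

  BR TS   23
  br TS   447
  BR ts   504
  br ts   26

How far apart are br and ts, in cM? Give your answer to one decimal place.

The recombinant classes are BR TS and br ts: 23 + 26 = 49.
Recombination frequency = 49/1000 = 0.0490 ≈ 4.9%, i.e. 4.9 cM.

4.9 cM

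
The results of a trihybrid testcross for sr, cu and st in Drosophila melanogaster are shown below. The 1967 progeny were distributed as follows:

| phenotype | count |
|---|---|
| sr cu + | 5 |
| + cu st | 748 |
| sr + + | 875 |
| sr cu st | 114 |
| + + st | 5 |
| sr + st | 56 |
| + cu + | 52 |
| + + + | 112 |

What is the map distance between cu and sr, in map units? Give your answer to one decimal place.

12.0 map units

The two most frequent reciprocal classes, + cu st and sr + +, are the parental types, so the F1 was + cu st / sr + +.
The two rarest classes, + + st and sr cu +, are the double crossovers. Comparing them with the parentals, only the cu allele has switched, so cu is the middle locus and the order is st – cu – sr.
Crossovers in the cu–sr interval produce the single-crossover classes sr cu st and + + + (114 + 112 = 226) plus the double crossovers (10).
RF(cu–sr) = (226 + 10) / 1967 = 236/1967 = 0.1200 → 12.0 map units.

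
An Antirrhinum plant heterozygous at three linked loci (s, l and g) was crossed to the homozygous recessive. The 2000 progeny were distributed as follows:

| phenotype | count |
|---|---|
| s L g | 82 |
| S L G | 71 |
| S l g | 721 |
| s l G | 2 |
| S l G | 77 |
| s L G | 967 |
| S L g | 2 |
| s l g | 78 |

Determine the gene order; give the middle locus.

The two most frequent reciprocal classes, S l g and s L G, are the parental types, so the F1 was S l g / s L G.
The two rarest classes, S L g and s l G, are the double crossovers. Comparing them with the parentals, only the l allele has switched, so l is the middle locus and the order is g – l – s.

l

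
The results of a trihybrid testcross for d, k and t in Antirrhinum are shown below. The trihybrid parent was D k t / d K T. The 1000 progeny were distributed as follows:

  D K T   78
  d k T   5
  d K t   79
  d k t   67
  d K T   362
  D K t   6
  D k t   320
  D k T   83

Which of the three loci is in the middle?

The two rarest classes, D K t and d k T, are the double crossovers. Comparing them with the parentals, only the k allele has switched, so k is the middle locus and the order is d – k – t.

k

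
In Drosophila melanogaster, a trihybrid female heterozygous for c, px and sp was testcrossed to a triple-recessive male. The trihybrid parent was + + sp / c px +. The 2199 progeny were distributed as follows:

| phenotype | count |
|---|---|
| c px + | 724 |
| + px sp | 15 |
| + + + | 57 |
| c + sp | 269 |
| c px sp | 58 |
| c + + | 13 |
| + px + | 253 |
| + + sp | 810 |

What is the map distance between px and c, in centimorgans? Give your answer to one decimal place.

The two rarest classes, + px sp and c + +, are the double crossovers. Comparing them with the parentals, only the px allele has switched, so px is the middle locus and the order is c – px – sp.
Crossovers in the c–px interval produce the single-crossover classes c + sp and + px + (269 + 253 = 522) plus the double crossovers (28).
RF(c–px) = (522 + 28) / 2199 = 550/2199 = 0.2501 → 25.0 centimorgans.

25.0 centimorgans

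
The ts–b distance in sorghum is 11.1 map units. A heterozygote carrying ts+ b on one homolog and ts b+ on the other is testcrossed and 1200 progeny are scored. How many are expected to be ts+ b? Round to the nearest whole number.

A map distance of 11.1 map units corresponds to a recombination frequency of 0.111.
The F1 is ts+ b / ts b+, so ts+ b is a parental gamete class with expected frequency (1 − r)/2 = 0.889/2 = 0.4445.
Expected number = 0.4445 × 1200 = 533.40 ≈ 533.

533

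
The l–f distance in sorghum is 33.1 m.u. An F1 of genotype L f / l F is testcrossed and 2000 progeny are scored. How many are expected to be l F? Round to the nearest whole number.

A map distance of 33.1 m.u. corresponds to a recombination frequency of 0.331.
The F1 is L f / l F, so l F is a parental gamete class with expected frequency (1 − r)/2 = 0.669/2 = 0.3345.
Expected number = 0.3345 × 2000 = 669.00 ≈ 669.

669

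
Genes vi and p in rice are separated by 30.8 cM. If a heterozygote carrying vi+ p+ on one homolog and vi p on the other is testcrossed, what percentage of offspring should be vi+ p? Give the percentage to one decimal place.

A map distance of 30.8 cM corresponds to a recombination frequency of 0.308.
The F1 is vi+ p+ / vi p, so vi+ p is a recombinant gamete class with expected frequency r/2 = 0.308/2 = 0.1540.
That is 0.1540 = 15.4% of the progeny.

15.4%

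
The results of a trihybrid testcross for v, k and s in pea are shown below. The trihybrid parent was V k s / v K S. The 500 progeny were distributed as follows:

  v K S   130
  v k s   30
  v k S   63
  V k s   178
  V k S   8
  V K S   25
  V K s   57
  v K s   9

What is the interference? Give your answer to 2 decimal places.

The two rarest classes, V k S and v K s, are the double crossovers. Comparing them with the parentals, only the s allele has switched, so s is the middle locus and the order is k – s – v.
k–s: (120 + 17)/500 = 0.2740; s–v: (55 + 17)/500 = 0.1440.
Expected DCO frequency = 0.2740 × 0.1440 ≈ 0.03946; observed = 17/500 ≈ 0.03400.
Coefficient of coincidence = 0.03400/0.03946 ≈ 0.86; interference = 1 − 0.86 = 0.14.

0.14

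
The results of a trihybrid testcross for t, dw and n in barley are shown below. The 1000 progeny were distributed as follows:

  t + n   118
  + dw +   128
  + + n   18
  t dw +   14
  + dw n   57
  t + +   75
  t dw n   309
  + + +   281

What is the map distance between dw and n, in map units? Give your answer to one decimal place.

The two most frequent reciprocal classes, + + + and t dw n, are the parental types, so the F1 was + + + / t dw n.
The two rarest classes, + + n and t dw +, are the double crossovers. Comparing them with the parentals, only the n allele has switched, so n is the middle locus and the order is dw – n – t.
Crossovers in the dw–n interval produce the single-crossover classes + dw + and t + n (128 + 118 = 246) plus the double crossovers (32).
RF(dw–n) = (246 + 32) / 1000 = 278/1000 = 0.2780 → 27.8 map units.

27.8 map units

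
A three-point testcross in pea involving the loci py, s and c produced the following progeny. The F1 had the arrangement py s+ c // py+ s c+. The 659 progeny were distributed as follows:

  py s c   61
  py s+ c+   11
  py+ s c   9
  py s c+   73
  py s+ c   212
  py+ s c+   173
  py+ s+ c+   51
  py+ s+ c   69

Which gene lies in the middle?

The two rarest classes, py s+ c+ and py+ s c, are the double crossovers. Comparing them with the parentals, only the c allele has switched, so c is the middle locus and the order is py – c – s.

c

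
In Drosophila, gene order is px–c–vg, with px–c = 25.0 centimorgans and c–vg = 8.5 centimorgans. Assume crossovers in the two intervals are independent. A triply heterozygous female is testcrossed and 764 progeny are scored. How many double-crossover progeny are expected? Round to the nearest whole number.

Map distances give recombination frequencies of 0.250 and 0.085 for the two intervals.
With no interference, expected double-crossover frequency = 0.250 × 0.085 = 0.02125.
Expected number = 0.02125 × 764 = 16.23 ≈ 16.

16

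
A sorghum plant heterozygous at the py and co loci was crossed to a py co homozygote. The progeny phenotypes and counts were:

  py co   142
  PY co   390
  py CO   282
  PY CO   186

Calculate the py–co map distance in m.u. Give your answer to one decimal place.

32.8 m.u.

The two most frequent classes, PY co (390) and py CO (282), are the parental types, so the F1 was PY co / py CO.
The recombinant classes are PY CO and py co: 186 + 142 = 328.
Recombination frequency = 328/1000 = 0.3280 ≈ 32.8%, i.e. 32.8 m.u.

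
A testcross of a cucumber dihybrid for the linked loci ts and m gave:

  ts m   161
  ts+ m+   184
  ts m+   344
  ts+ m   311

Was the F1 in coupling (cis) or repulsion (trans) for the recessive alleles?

The two most frequent classes are ts+ m (311) and ts m+ (344); these are the parental (non-recombinant) types.
So the F1 carried ts+ m on one chromosome and ts m+ on the other — the recessive alleles are on opposite chromosomes (trans / repulsion).

trans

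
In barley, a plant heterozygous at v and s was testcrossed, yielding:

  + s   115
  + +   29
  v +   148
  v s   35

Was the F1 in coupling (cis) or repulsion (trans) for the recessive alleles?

The two most frequent classes are + s (115) and v + (148); these are the parental (non-recombinant) types.
So the F1 carried + s on one chromosome and v + on the other — the recessive alleles are on opposite chromosomes (trans / repulsion).

trans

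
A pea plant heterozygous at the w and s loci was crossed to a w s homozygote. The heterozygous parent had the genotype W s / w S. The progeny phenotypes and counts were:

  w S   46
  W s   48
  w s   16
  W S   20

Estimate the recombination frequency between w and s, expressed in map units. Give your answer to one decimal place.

The recombinant classes are W S and w s: 20 + 16 = 36.
Recombination frequency = 36/130 = 0.2769 ≈ 27.7%, i.e. 27.7 map units.

27.7 map units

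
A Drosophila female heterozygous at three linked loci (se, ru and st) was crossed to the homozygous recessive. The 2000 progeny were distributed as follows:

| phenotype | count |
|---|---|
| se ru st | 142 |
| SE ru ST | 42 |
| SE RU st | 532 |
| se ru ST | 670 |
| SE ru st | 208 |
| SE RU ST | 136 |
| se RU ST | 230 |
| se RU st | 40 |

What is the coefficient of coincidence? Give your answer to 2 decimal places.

The two most frequent reciprocal classes, SE RU st and se ru ST, are the parental types, so the F1 was SE RU st / se ru ST.
The two rarest classes, se RU st and SE ru ST, are the double crossovers. Comparing them with the parentals, only the se allele has switched, so se is the middle locus and the order is ru – se – st.
ru–se: (438 + 82)/2000 = 0.2600; se–st: (278 + 82)/2000 = 0.1800.
Expected DCO frequency = 0.2600 × 0.1800 ≈ 0.04680; observed = 82/2000 ≈ 0.04100.
Coefficient of coincidence = 0.04100/0.04680 ≈ 0.88.

0.88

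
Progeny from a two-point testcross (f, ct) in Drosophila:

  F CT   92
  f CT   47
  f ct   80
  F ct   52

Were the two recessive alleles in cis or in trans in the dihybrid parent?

The two most frequent classes are F CT (92) and f ct (80); these are the parental (non-recombinant) types.
So the F1 carried F CT on one chromosome and f ct on the other — the recessive alleles are on the same chromosome (cis / coupling).

cis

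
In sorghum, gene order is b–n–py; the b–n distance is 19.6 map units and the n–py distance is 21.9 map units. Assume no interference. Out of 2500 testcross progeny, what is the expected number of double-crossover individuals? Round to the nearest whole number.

Map distances give recombination frequencies of 0.196 and 0.219 for the two intervals.
With no interference, expected double-crossover frequency = 0.196 × 0.219 = 0.04292.
Expected number = 0.04292 × 2500 = 107.31 ≈ 107.

107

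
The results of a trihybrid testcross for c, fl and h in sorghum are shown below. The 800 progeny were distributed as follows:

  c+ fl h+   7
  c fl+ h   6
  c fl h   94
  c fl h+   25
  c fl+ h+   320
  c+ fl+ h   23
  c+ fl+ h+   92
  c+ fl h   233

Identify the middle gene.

The two most frequent reciprocal classes, c fl+ h+ and c+ fl h, are the parental types, so the F1 was c fl+ h+ / c+ fl h.
The two rarest classes, c fl+ h and c+ fl h+, are the double crossovers. Comparing them with the parentals, only the h allele has switched, so h is the middle locus and the order is fl – h – c.

h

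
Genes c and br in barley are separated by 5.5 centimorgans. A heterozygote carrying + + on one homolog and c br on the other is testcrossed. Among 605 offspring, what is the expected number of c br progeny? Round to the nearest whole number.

286

A map distance of 5.5 centimorgans corresponds to a recombination frequency of 0.055.
The F1 is + + / c br, so c br is a parental gamete class with expected frequency (1 − r)/2 = 0.945/2 = 0.4725.
Expected number = 0.4725 × 605 = 285.86 ≈ 286.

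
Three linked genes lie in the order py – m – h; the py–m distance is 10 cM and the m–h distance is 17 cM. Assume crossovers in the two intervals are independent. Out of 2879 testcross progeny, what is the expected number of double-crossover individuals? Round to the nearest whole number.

49

Map distances give recombination frequencies of 0.100 and 0.170 for the two intervals.
With no interference, expected double-crossover frequency = 0.100 × 0.170 = 0.01700.
Expected number = 0.01700 × 2879 = 48.94 ≈ 49.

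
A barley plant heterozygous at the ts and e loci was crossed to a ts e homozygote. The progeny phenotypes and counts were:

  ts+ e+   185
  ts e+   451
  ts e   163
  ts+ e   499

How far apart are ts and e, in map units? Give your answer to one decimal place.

The two most frequent classes, ts+ e (499) and ts e+ (451), are the parental types, so the F1 was ts+ e / ts e+.
The recombinant classes are ts+ e+ and ts e: 185 + 163 = 348.
Recombination frequency = 348/1298 = 0.2681 ≈ 26.8%, i.e. 26.8 map units.

26.8 map units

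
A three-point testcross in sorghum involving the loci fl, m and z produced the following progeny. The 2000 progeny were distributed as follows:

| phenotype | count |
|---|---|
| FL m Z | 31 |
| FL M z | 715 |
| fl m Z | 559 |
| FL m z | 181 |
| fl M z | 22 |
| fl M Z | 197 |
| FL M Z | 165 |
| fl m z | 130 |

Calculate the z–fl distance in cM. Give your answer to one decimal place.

17.4 cM

The two most frequent reciprocal classes, fl m Z and FL M z, are the parental types, so the F1 was fl m Z / FL M z.
The two rarest classes, FL m Z and fl M z, are the double crossovers. Comparing them with the parentals, only the fl allele has switched, so fl is the middle locus and the order is z – fl – m.
Crossovers in the z–fl interval produce the single-crossover classes fl m z and FL M Z (130 + 165 = 295) plus the double crossovers (53).
RF(z–fl) = (295 + 53) / 2000 = 348/2000 = 0.1740 → 17.4 cM.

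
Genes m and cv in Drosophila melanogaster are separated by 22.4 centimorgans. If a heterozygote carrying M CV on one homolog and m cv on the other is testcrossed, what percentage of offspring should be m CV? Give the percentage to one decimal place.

11.2%

A map distance of 22.4 centimorgans corresponds to a recombination frequency of 0.224.
The F1 is M CV / m cv, so m CV is a recombinant gamete class with expected frequency r/2 = 0.224/2 = 0.1120.
That is 0.1120 = 11.2% of the progeny.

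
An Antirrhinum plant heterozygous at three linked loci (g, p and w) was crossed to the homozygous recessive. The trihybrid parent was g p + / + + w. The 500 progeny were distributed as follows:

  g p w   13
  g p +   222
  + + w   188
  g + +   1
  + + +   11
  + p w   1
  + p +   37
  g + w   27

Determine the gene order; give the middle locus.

The two rarest classes, g + + and + p w, are the double crossovers. Comparing them with the parentals, only the p allele has switched, so p is the middle locus and the order is w – p – g.

p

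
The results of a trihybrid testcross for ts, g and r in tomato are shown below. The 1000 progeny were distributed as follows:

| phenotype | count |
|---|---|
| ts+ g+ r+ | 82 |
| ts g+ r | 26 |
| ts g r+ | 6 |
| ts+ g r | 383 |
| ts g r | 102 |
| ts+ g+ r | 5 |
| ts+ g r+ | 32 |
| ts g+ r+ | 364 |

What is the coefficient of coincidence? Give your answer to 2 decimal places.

0.82

The two most frequent reciprocal classes, ts g+ r+ and ts+ g r, are the parental types, so the F1 was ts g+ r+ / ts+ g r.
The two rarest classes, ts g r+ and ts+ g+ r, are the double crossovers. Comparing them with the parentals, only the g allele has switched, so g is the middle locus and the order is r – g – ts.
r–g: (58 + 11)/1000 = 0.0690; g–ts: (184 + 11)/1000 = 0.1950.
Expected DCO frequency = 0.0690 × 0.1950 ≈ 0.01346; observed = 11/1000 ≈ 0.01100.
Coefficient of coincidence = 0.01100/0.01346 ≈ 0.82.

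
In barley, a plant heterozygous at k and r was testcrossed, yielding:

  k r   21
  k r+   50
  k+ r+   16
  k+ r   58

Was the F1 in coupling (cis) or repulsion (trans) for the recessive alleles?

trans

The two most frequent classes are k+ r (58) and k r+ (50); these are the parental (non-recombinant) types.
So the F1 carried k+ r on one chromosome and k r+ on the other — the recessive alleles are on opposite chromosomes (trans / repulsion).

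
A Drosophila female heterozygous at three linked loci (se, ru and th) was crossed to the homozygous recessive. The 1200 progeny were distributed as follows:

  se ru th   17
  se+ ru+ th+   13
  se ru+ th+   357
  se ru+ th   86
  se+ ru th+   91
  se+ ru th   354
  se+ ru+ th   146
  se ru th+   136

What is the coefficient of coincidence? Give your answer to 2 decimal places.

The two most frequent reciprocal classes, se ru+ th+ and se+ ru th, are the parental types, so the F1 was se ru+ th+ / se+ ru th.
The two rarest classes, se+ ru+ th+ and se ru th, are the double crossovers. Comparing them with the parentals, only the se allele has switched, so se is the middle locus and the order is th – se – ru.
th–se: (177 + 30)/1200 = 0.1725; se–ru: (282 + 30)/1200 = 0.2600.
Expected DCO frequency = 0.1725 × 0.2600 ≈ 0.04485; observed = 30/1200 ≈ 0.02500.
Coefficient of coincidence = 0.02500/0.04485 ≈ 0.56.

0.56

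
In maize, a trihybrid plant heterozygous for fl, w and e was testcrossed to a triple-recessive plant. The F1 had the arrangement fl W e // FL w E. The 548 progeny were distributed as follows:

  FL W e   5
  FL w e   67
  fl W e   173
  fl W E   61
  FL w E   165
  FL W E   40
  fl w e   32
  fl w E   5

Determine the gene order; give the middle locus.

The two rarest classes, FL W e and fl w E, are the double crossovers. Comparing them with the parentals, only the fl allele has switched, so fl is the middle locus and the order is w – fl – e.

fl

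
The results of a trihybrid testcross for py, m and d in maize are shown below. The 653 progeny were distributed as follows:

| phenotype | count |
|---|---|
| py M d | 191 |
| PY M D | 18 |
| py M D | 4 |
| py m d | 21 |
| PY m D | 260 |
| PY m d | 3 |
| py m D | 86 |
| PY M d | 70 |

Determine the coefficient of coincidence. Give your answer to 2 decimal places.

The two most frequent reciprocal classes, py M d and PY m D, are the parental types, so the F1 was py M d / PY m D.
The two rarest classes, py M D and PY m d, are the double crossovers. Comparing them with the parentals, only the d allele has switched, so d is the middle locus and the order is m – d – py.
m–d: (39 + 7)/653 = 0.0704; d–py: (156 + 7)/653 = 0.2496.
Expected DCO frequency = 0.0704 × 0.2496 ≈ 0.01757; observed = 7/653 ≈ 0.01072.
Coefficient of coincidence = 0.01072/0.01757 ≈ 0.61.

0.61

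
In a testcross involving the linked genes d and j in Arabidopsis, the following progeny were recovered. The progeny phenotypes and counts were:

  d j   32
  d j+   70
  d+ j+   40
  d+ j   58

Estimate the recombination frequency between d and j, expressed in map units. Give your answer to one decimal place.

36.0 map units

The two most frequent classes, d+ j (58) and d j+ (70), are the parental types, so the F1 was d+ j / d j+.
The recombinant classes are d+ j+ and d j: 40 + 32 = 72.
Recombination frequency = 72/200 = 0.3600 ≈ 36.0%, i.e. 36.0 map units.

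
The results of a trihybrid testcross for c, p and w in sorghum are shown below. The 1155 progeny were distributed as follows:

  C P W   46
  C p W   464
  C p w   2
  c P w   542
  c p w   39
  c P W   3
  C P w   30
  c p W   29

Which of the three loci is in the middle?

w

The two most frequent reciprocal classes, c P w and C p W, are the parental types, so the F1 was c P w / C p W.
The two rarest classes, c P W and C p w, are the double crossovers. Comparing them with the parentals, only the w allele has switched, so w is the middle locus and the order is p – w – c.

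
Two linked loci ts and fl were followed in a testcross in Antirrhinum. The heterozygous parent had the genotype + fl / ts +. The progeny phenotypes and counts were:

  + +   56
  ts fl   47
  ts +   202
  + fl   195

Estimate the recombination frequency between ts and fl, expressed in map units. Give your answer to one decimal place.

The recombinant classes are + + and ts fl: 56 + 47 = 103.
Recombination frequency = 103/500 = 0.2060 ≈ 20.6%, i.e. 20.6 map units.

20.6 map units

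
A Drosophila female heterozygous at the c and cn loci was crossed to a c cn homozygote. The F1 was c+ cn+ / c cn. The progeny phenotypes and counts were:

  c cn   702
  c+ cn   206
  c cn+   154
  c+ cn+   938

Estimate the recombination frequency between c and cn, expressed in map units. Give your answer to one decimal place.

The recombinant classes are c+ cn and c cn+: 206 + 154 = 360.
Recombination frequency = 360/2000 = 0.1800 ≈ 18.0%, i.e. 18.0 map units.

18.0 map units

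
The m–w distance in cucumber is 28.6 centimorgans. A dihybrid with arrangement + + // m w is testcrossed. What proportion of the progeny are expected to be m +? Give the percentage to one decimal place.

14.3%

A map distance of 28.6 centimorgans corresponds to a recombination frequency of 0.286.
The F1 is + + / m w, so m + is a recombinant gamete class with expected frequency r/2 = 0.286/2 = 0.1430.
That is 0.1430 = 14.3% of the progeny.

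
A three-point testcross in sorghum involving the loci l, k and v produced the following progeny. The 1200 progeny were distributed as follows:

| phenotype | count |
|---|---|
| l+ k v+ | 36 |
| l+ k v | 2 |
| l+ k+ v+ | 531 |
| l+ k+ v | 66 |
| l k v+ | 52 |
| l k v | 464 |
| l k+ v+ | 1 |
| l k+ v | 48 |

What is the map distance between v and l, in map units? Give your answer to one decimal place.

10.1 map units

The two most frequent reciprocal classes, l k v and l+ k+ v+, are the parental types, so the F1 was l k v / l+ k+ v+.
The two rarest classes, l+ k v and l k+ v+, are the double crossovers. Comparing them with the parentals, only the l allele has switched, so l is the middle locus and the order is k – l – v.
Crossovers in the l–v interval produce the single-crossover classes l k v+ and l+ k+ v (52 + 66 = 118) plus the double crossovers (3).
RF(l–v) = (118 + 3) / 1200 = 121/1200 = 0.1008 → 10.1 map units.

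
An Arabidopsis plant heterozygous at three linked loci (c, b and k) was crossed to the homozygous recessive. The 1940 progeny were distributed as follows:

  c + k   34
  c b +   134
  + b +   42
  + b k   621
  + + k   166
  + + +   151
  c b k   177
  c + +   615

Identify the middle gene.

k

The two most frequent reciprocal classes, + b k and c + +, are the parental types, so the F1 was + b k / c + +.
The two rarest classes, + b + and c + k, are the double crossovers. Comparing them with the parentals, only the k allele has switched, so k is the middle locus and the order is b – k – c.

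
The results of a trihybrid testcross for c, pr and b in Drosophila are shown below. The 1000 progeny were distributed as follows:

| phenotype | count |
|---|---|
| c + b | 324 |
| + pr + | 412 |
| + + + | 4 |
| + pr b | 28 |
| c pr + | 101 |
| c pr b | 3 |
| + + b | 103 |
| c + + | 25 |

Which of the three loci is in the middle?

pr

The two most frequent reciprocal classes, + pr + and c + b, are the parental types, so the F1 was + pr + / c + b.
The two rarest classes, + + + and c pr b, are the double crossovers. Comparing them with the parentals, only the pr allele has switched, so pr is the middle locus and the order is c – pr – b.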